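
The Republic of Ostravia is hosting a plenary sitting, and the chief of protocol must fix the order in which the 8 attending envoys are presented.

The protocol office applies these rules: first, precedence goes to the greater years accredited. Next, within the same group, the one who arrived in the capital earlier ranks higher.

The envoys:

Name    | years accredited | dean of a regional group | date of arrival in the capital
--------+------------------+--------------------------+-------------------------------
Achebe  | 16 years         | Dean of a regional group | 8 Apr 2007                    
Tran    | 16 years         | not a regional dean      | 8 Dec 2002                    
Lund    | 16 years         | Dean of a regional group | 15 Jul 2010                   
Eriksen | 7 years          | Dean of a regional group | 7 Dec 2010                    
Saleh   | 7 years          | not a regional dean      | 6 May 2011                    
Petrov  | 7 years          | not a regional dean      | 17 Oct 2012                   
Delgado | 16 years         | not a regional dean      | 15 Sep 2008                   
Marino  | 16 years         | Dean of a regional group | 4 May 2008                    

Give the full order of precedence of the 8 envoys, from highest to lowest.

Tran, Achebe, Marino, Delgado, Lund, Eriksen, Saleh, Petrov

By years accredited (higher first): Tran, Achebe, Marino, Delgado and Lund (each 16 years); then Eriksen, Saleh and Petrov (each 7 years).
Among Tran, Achebe, Marino, Delgado and Lund, by date of arrival in the capital (earlier first): Tran (8 Dec 2002) before Achebe (8 Apr 2007) before Marino (4 May 2008) before Delgado (15 Sep 2008) before Lund (15 Jul 2010).
Among Eriksen, Saleh and Petrov, by date of arrival in the capital (earlier first): Eriksen (7 Dec 2010) before Saleh (6 May 2011) before Petrov (17 Oct 2012).
Full order: Tran, Achebe, Marino, Delgado, Lund, Eriksen, Saleh, Petrov.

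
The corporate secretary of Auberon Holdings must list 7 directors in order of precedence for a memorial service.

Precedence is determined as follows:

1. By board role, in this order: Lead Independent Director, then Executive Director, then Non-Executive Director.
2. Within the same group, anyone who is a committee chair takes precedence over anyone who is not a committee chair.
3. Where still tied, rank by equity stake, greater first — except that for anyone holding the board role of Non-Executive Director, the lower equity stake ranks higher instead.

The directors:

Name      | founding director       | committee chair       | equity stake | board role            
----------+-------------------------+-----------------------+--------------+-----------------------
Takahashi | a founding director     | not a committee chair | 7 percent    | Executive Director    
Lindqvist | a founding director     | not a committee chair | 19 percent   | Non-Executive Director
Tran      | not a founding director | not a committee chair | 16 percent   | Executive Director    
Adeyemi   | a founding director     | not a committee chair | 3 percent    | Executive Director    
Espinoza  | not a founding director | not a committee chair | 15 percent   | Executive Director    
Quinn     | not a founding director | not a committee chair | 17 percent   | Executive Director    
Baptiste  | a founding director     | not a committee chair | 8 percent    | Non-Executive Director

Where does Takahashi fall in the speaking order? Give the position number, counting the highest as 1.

4

By board role: Quinn, Tran, Espinoza, Takahashi and Adeyemi (Executive Director); then Baptiste and Lindqvist (Non-Executive Director).
Quinn, Tran, Espinoza, Takahashi and Adeyemi are each not a committee chair, so the next rule applies.
Among Quinn, Tran, Espinoza, Takahashi and Adeyemi, by equity stake (higher first): Quinn (17 percent) before Tran (16 percent) before Espinoza (15 percent) before Takahashi (7 percent) before Adeyemi (3 percent).
Baptiste and Lindqvist are each not a committee chair, so the next rule applies.
Among Baptiste and Lindqvist, by equity stake (lower first) (reversed rule for this group): Baptiste (8 percent) before Lindqvist (19 percent).
Order: Quinn, Tran, Espinoza, Takahashi, Adeyemi, Baptiste, Lindqvist. So position 4.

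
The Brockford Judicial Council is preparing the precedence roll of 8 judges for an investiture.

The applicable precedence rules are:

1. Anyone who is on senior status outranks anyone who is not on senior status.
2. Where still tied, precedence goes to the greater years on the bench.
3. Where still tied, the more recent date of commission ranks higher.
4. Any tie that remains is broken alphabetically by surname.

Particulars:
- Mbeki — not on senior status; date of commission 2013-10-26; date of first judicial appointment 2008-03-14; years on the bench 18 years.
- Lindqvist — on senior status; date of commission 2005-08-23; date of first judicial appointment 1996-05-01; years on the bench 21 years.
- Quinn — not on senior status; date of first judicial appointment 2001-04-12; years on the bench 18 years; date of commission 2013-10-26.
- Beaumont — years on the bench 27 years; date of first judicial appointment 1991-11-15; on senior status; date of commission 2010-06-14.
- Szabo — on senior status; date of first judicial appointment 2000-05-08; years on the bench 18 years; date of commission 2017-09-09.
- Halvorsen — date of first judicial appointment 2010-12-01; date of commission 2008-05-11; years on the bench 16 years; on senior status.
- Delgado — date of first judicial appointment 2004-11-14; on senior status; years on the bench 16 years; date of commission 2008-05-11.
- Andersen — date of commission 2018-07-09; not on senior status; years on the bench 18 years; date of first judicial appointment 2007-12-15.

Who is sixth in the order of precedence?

Andersen

By the first rule: Beaumont, Lindqvist, Szabo, Delgado and Halvorsen (each on senior status); then Andersen, Mbeki and Quinn (each not on senior status).
Among Beaumont, Lindqvist, Szabo, Delgado and Halvorsen, by years on the bench (higher first): Beaumont (27 years) before Lindqvist (21 years) before Szabo (18 years) before Delgado and Halvorsen (16 years).
Delgado and Halvorsen both have date of commission 2008-05-11, so the next rule applies.
Among Delgado and Halvorsen, alphabetically by surname: Delgado before Halvorsen.
Andersen, Mbeki and Quinn all have years on the bench 18 years, so the next rule applies.
Among Andersen, Mbeki and Quinn, by date of commission (later first): Andersen (2018-07-09) before Mbeki and Quinn (2013-10-26).
Among Mbeki and Quinn, alphabetically by surname: Mbeki before Quinn.
Order: Beaumont, Lindqvist, Szabo, Delgado, Halvorsen, Andersen, Mbeki, Quinn.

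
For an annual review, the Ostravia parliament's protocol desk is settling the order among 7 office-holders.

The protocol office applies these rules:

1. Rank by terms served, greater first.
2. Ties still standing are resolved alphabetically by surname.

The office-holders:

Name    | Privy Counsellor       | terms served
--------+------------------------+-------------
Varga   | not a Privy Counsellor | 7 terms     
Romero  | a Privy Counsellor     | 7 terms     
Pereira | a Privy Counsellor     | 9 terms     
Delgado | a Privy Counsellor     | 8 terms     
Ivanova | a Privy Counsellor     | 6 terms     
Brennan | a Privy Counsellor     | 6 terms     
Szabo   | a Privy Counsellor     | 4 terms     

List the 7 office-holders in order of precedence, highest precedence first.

By terms served (higher first): Pereira (9 terms); then Delgado (8 terms); then Romero and Varga (both 7 terms); then Brennan and Ivanova (both 6 terms); then Szabo (4 terms).
Among Romero and Varga, alphabetically by surname: Romero before Varga.
Among Brennan and Ivanova, alphabetically by surname: Brennan before Ivanova.
Full order: Pereira, Delgado, Romero, Varga, Brennan, Ivanova, Szabo.

Pereira, Delgado, Romero, Varga, Brennan, Ivanova, Szabo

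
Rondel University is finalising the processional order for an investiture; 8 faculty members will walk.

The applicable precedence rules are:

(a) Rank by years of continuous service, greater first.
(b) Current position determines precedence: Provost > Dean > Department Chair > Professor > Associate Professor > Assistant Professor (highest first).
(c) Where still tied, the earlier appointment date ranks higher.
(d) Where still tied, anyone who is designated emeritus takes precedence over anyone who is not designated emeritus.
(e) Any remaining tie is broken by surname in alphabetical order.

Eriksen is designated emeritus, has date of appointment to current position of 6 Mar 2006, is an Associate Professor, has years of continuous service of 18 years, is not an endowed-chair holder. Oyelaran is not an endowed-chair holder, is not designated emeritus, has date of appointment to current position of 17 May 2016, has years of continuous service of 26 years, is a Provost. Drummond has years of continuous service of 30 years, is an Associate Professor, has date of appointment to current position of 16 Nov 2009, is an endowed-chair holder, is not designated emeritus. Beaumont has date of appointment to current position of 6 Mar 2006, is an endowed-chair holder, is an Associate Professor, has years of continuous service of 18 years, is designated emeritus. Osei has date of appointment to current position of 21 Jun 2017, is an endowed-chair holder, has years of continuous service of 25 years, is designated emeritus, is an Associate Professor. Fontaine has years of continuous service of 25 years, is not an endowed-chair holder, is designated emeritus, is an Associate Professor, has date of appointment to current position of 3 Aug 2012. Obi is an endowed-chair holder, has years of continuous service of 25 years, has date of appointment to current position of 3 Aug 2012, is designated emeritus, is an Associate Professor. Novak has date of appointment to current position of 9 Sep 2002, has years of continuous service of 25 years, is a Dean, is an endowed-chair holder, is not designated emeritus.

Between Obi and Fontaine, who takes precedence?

By years of continuous service (higher first): Drummond (30 years); then Oyelaran (26 years); then Novak, Fontaine, Obi and Osei (each 25 years); then Beaumont and Eriksen (both 18 years).
Among Novak, Fontaine, Obi and Osei, by current position: Novak (Dean) before Fontaine, Obi and Osei (Associate Professor).
Among Fontaine, Obi and Osei, by date of appointment to current position (earlier first): Fontaine and Obi (3 Aug 2012) before Osei (21 Jun 2017).
Fontaine and Obi are each designated emeritus, so the next rule applies.
Among Fontaine and Obi, alphabetically by surname: Fontaine before Obi.
Beaumont and Eriksen are each Associate Professor, so the next rule applies.
Beaumont and Eriksen both have date of appointment to current position 6 Mar 2006, so the next rule applies.
Beaumont and Eriksen are each designated emeritus, so the next rule applies.
Among Beaumont and Eriksen, alphabetically by surname: Beaumont before Eriksen.
So Fontaine takes precedence.

Fontaine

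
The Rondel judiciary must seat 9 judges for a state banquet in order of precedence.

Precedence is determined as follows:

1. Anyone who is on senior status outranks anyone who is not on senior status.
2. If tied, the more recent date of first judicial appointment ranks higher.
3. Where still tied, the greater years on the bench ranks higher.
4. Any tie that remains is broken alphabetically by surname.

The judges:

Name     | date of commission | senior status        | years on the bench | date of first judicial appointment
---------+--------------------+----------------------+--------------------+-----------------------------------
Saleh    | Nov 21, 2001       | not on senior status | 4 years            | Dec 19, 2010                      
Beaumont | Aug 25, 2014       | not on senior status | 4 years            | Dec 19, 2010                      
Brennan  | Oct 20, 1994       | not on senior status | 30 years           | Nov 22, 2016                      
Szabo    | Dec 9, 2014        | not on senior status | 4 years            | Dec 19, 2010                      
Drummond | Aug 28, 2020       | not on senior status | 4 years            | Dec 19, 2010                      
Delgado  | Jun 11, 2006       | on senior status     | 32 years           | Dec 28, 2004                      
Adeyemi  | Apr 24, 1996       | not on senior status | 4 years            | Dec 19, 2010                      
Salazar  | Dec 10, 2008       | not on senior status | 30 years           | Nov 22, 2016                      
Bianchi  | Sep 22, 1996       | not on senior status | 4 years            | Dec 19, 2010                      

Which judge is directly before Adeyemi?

By the first rule: Delgado (on senior status); then Brennan, Salazar, Adeyemi, Beaumont, Bianchi, Drummond, Saleh and Szabo (each not on senior status).
Among Brennan, Salazar, Adeyemi, Beaumont, Bianchi, Drummond, Saleh and Szabo, by date of first judicial appointment (later first): Brennan and Salazar (Nov 22, 2016) before Adeyemi, Beaumont, Bianchi, Drummond, Saleh and Szabo (Dec 19, 2010).
Brennan and Salazar both have years on the bench 30 years, so the next rule applies.
Among Brennan and Salazar, alphabetically by surname: Brennan before Salazar.
Adeyemi, Beaumont, Bianchi, Drummond, Saleh and Szabo all have years on the bench 4 years, so the next rule applies.
Among Adeyemi, Beaumont, Bianchi, Drummond, Saleh and Szabo, alphabetically by surname: Adeyemi before Beaumont before Bianchi before Drummond before Saleh before Szabo.
Order: Delgado, Brennan, Salazar, Adeyemi, Beaumont, Bianchi, Drummond, Saleh, Szabo.

Salazar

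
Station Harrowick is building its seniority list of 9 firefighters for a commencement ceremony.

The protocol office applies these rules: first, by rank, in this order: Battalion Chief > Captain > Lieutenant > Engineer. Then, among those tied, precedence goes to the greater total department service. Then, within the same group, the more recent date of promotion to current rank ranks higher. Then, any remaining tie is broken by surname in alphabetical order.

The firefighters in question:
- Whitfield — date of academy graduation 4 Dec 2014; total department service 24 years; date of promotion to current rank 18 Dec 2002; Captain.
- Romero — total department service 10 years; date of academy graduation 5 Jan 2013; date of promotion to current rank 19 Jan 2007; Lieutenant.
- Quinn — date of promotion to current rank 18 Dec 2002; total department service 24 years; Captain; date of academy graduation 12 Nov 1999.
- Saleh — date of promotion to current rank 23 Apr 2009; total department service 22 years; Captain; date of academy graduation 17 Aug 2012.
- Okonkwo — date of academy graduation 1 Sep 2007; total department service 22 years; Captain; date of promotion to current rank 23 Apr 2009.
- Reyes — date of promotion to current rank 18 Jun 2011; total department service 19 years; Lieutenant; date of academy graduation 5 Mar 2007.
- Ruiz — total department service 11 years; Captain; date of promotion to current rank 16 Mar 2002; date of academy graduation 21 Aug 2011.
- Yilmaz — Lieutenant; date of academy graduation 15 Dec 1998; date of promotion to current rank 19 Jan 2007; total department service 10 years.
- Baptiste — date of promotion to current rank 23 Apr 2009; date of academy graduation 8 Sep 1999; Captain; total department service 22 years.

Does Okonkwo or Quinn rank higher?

By rank: Quinn, Whitfield, Baptiste, Okonkwo, Saleh and Ruiz (Captain); then Reyes, Romero and Yilmaz (Lieutenant).
Among Quinn, Whitfield, Baptiste, Okonkwo, Saleh and Ruiz, by total department service (higher first): Quinn and Whitfield (24 years) before Baptiste, Okonkwo and Saleh (22 years) before Ruiz (11 years).
Quinn and Whitfield both have date of promotion to current rank 18 Dec 2002, so the next rule applies.
Among Quinn and Whitfield, alphabetically by surname: Quinn before Whitfield.
Baptiste, Okonkwo and Saleh all have date of promotion to current rank 23 Apr 2009, so the next rule applies.
Among Baptiste, Okonkwo and Saleh, alphabetically by surname: Baptiste before Okonkwo before Saleh.
Among Reyes, Romero and Yilmaz, by total department service (higher first): Reyes (19 years) before Romero and Yilmaz (10 years).
Romero and Yilmaz both have date of promotion to current rank 19 Jan 2007, so the next rule applies.
Among Romero and Yilmaz, alphabetically by surname: Romero before Yilmaz.
So Quinn takes precedence.

Quinn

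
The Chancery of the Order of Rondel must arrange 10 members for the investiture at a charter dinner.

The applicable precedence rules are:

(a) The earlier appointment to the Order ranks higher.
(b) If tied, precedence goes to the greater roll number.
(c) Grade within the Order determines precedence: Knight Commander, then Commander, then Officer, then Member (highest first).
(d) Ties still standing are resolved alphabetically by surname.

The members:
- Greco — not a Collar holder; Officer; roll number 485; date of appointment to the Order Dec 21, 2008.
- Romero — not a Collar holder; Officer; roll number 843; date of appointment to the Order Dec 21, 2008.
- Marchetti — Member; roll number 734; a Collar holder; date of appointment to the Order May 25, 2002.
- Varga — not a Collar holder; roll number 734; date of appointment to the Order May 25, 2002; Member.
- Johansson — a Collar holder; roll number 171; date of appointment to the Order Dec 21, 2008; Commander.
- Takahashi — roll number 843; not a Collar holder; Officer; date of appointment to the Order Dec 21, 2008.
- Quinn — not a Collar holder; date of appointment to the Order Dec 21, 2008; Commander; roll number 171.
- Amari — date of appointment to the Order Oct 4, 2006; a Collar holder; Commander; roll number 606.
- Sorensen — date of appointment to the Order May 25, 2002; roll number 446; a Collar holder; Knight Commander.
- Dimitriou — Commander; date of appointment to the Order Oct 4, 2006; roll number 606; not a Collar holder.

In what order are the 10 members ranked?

By date of appointment to the Order (earlier first): Marchetti, Varga and Sorensen (each May 25, 2002); then Amari and Dimitriou (both Oct 4, 2006); then Romero, Takahashi, Greco, Johansson and Quinn (each Dec 21, 2008).
Among Marchetti, Varga and Sorensen, by roll number (higher first): Marchetti and Varga (734) before Sorensen (446).
Marchetti and Varga are each Member, so the next rule applies.
Among Marchetti and Varga, alphabetically by surname: Marchetti before Varga.
Amari and Dimitriou both have roll number 606, so the next rule applies.
Amari and Dimitriou are each Commander, so the next rule applies.
Among Amari and Dimitriou, alphabetically by surname: Amari before Dimitriou.
Among Romero, Takahashi, Greco, Johansson and Quinn, by roll number (higher first): Romero and Takahashi (843) before Greco (485) before Johansson and Quinn (171).
Romero and Takahashi are each Officer, so the next rule applies.
Among Romero and Takahashi, alphabetically by surname: Romero before Takahashi.
Johansson and Quinn are each Commander, so the next rule applies.
Among Johansson and Quinn, alphabetically by surname: Johansson before Quinn.
Full order: Marchetti, Varga, Sorensen, Amari, Dimitriou, Romero, Takahashi, Greco, Johansson, Quinn.

Marchetti, Varga, Sorensen, Amari, Dimitriou, Romero, Takahashi, Greco, Johansson, Quinn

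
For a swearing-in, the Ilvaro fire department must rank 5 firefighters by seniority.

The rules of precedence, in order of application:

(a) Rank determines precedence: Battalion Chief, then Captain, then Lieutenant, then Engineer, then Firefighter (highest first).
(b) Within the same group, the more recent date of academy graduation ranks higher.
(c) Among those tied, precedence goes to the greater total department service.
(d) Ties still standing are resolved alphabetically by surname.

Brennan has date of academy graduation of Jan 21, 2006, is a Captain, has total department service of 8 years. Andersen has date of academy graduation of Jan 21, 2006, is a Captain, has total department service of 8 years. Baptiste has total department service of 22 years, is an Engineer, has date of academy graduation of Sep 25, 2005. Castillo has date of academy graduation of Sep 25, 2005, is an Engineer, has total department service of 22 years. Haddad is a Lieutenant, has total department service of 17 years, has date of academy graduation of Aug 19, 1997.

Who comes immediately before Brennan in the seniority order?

Andersen

By rank: Andersen and Brennan (Captain); then Haddad (Lieutenant); then Baptiste and Castillo (Engineer).
Andersen and Brennan both have date of academy graduation Jan 21, 2006, so the next rule applies.
Andersen and Brennan both have total department service 8 years, so the next rule applies.
Among Andersen and Brennan, alphabetically by surname: Andersen before Brennan.
Baptiste and Castillo both have date of academy graduation Sep 25, 2005, so the next rule applies.
Baptiste and Castillo both have total department service 22 years, so the next rule applies.
Among Baptiste and Castillo, alphabetically by surname: Baptiste before Castillo.
Order: Andersen, Brennan, Haddad, Baptiste, Castillo.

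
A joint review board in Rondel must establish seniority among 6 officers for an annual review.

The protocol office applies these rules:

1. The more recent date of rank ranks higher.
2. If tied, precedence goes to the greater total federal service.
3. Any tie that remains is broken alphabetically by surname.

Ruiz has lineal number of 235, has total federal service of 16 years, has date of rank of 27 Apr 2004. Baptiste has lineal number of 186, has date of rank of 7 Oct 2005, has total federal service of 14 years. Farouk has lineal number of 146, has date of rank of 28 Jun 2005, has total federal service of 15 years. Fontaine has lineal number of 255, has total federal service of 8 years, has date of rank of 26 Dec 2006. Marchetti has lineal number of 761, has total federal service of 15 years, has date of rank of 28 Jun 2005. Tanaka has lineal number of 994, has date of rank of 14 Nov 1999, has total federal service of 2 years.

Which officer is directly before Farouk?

By date of rank (later first): Fontaine (26 Dec 2006); then Baptiste (7 Oct 2005); then Farouk and Marchetti (both 28 Jun 2005); then Ruiz (27 Apr 2004); then Tanaka (14 Nov 1999).
Farouk and Marchetti both have total federal service 15 years, so the next rule applies.
Among Farouk and Marchetti, alphabetically by surname: Farouk before Marchetti.
Order: Fontaine, Baptiste, Farouk, Marchetti, Ruiz, Tanaka.

Baptiste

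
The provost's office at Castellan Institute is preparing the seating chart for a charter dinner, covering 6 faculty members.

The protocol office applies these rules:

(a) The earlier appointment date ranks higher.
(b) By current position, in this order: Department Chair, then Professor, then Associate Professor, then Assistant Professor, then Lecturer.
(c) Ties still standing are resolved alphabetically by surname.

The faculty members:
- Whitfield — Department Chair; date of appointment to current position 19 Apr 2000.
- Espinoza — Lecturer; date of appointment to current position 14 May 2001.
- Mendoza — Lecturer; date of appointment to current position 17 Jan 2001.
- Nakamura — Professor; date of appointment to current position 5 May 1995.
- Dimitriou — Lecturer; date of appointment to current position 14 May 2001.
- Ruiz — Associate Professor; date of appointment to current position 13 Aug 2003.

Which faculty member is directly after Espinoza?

Ruiz

By date of appointment to current position (earlier first): Nakamura (5 May 1995); then Whitfield (19 Apr 2000); then Mendoza (17 Jan 2001); then Dimitriou and Espinoza (both 14 May 2001); then Ruiz (13 Aug 2003).
Dimitriou and Espinoza are each Lecturer, so the next rule applies.
Among Dimitriou and Espinoza, alphabetically by surname: Dimitriou before Espinoza.
Order: Nakamura, Whitfield, Mendoza, Dimitriou, Espinoza, Ruiz.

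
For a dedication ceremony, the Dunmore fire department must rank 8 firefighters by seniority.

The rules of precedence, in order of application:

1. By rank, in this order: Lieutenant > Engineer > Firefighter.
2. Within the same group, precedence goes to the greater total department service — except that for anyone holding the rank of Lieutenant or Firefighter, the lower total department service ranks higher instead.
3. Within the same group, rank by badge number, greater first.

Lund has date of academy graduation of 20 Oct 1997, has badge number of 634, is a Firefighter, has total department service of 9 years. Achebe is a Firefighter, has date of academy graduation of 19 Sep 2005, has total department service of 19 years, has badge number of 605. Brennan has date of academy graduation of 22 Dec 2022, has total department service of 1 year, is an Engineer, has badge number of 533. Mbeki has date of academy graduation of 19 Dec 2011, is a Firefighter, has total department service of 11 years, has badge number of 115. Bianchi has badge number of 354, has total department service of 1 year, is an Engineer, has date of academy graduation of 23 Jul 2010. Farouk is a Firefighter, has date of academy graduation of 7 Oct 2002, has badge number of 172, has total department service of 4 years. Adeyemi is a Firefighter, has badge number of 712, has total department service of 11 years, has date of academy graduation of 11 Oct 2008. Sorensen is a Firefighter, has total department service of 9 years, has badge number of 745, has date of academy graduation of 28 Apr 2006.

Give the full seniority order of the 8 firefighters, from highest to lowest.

Brennan, Bianchi, Farouk, Sorensen, Lund, Adeyemi, Mbeki, Achebe

By rank: Brennan and Bianchi (Engineer); then Farouk, Sorensen, Lund, Adeyemi, Mbeki and Achebe (Firefighter).
Brennan and Bianchi both have total department service 1 year, so the next rule applies.
Among Brennan and Bianchi, by badge number (higher first): Brennan (533) before Bianchi (354).
Among Farouk, Sorensen, Lund, Adeyemi, Mbeki and Achebe, by total department service (lower first) (reversed rule for this group): Farouk (4 years) before Sorensen and Lund (9 years) before Adeyemi and Mbeki (11 years) before Achebe (19 years).
Among Sorensen and Lund, by badge number (higher first): Sorensen (745) before Lund (634).
Among Adeyemi and Mbeki, by badge number (higher first): Adeyemi (712) before Mbeki (115).
Full order: Brennan, Bianchi, Farouk, Sorensen, Lund, Adeyemi, Mbeki, Achebe.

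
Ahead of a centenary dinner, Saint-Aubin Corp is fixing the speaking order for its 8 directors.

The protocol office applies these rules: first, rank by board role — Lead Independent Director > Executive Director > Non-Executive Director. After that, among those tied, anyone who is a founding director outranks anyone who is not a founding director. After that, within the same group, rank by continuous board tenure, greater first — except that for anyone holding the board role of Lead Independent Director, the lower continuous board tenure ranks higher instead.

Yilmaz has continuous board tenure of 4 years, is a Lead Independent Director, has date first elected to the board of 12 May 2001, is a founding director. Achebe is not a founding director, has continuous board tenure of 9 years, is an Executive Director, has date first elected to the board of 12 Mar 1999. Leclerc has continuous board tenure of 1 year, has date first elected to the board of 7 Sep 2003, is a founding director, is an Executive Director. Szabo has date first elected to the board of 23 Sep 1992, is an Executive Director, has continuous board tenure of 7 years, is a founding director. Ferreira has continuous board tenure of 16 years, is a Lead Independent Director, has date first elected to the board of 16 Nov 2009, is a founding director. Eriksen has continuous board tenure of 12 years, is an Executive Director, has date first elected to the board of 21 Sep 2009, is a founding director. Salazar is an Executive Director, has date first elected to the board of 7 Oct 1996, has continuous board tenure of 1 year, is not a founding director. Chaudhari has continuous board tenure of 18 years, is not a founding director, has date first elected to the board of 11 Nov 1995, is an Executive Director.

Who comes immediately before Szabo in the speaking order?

Eriksen

By board role: Yilmaz and Ferreira (Lead Independent Director); then Eriksen, Szabo, Leclerc, Chaudhari, Achebe and Salazar (Executive Director).
Yilmaz and Ferreira are each a founding director, so the next rule applies.
Among Yilmaz and Ferreira, by continuous board tenure (lower first) (reversed rule for this group): Yilmaz (4 years) before Ferreira (16 years).
Among Eriksen, Szabo, Leclerc, Chaudhari, Achebe and Salazar, a founding director before not a founding director: Eriksen, Szabo and Leclerc (a founding director) before Chaudhari, Achebe and Salazar (not a founding director).
Among Eriksen, Szabo and Leclerc, by continuous board tenure (higher first): Eriksen (12 years) before Szabo (7 years) before Leclerc (1 year).
Among Chaudhari, Achebe and Salazar, by continuous board tenure (higher first): Chaudhari (18 years) before Achebe (9 years) before Salazar (1 year).
Order: Yilmaz, Ferreira, Eriksen, Szabo, Leclerc, Chaudhari, Achebe, Salazar.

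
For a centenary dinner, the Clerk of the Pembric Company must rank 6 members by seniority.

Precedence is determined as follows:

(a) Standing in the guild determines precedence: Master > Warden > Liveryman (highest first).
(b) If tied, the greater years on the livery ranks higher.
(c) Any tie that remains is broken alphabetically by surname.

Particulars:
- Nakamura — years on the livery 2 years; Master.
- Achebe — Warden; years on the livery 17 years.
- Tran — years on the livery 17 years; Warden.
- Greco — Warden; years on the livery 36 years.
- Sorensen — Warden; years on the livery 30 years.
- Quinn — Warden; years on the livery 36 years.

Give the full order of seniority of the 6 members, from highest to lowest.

Nakamura, Greco, Quinn, Sorensen, Achebe, Tran

By standing in the guild: Nakamura (Master); then Greco, Quinn, Sorensen, Achebe and Tran (Warden).
Among Greco, Quinn, Sorensen, Achebe and Tran, by years on the livery (higher first): Greco and Quinn (36 years) before Sorensen (30 years) before Achebe and Tran (17 years).
Among Greco and Quinn, alphabetically by surname: Greco before Quinn.
Among Achebe and Tran, alphabetically by surname: Achebe before Tran.
Full order: Nakamura, Greco, Quinn, Sorensen, Achebe, Tran.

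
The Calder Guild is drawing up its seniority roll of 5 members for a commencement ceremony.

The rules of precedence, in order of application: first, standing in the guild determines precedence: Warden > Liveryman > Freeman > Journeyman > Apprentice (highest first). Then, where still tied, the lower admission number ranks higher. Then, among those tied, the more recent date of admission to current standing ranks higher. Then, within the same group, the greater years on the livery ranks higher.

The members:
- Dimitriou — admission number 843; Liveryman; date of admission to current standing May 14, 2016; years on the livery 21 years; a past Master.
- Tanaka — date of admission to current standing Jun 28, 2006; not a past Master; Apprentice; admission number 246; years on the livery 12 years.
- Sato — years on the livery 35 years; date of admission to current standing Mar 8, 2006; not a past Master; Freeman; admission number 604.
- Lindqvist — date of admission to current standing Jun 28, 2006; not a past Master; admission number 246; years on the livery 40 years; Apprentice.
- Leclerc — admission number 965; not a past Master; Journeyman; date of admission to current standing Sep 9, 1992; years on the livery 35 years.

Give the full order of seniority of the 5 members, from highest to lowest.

By standing in the guild: Dimitriou (Liveryman); then Sato (Freeman); then Leclerc (Journeyman); then Lindqvist and Tanaka (Apprentice).
Lindqvist and Tanaka both have admission number 246, so the next rule applies.
Lindqvist and Tanaka both have date of admission to current standing Jun 28, 2006, so the next rule applies.
Among Lindqvist and Tanaka, by years on the livery (higher first): Lindqvist (40 years) before Tanaka (12 years).
Full order: Dimitriou, Sato, Leclerc, Lindqvist, Tanaka.

Dimitriou, Sato, Leclerc, Lindqvist, Tanaka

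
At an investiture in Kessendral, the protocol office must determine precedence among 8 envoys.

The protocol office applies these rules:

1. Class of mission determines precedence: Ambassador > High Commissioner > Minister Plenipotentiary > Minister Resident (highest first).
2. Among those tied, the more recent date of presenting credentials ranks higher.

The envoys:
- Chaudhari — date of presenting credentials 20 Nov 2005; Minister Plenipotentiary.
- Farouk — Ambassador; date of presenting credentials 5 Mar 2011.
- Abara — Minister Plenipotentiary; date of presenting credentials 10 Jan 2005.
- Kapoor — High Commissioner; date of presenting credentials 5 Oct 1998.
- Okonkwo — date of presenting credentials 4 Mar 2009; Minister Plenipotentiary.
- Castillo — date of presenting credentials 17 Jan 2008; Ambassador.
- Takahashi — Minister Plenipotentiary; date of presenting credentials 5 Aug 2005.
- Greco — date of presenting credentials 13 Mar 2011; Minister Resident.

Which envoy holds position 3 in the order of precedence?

By class of mission: Farouk and Castillo (Ambassador); then Kapoor (High Commissioner); then Okonkwo, Chaudhari, Takahashi and Abara (Minister Plenipotentiary); then Greco (Minister Resident).
Among Farouk and Castillo, by date of presenting credentials (later first): Farouk (5 Mar 2011) before Castillo (17 Jan 2008).
Among Okonkwo, Chaudhari, Takahashi and Abara, by date of presenting credentials (later first): Okonkwo (4 Mar 2009) before Chaudhari (20 Nov 2005) before Takahashi (5 Aug 2005) before Abara (10 Jan 2005).
Order: Farouk, Castillo, Kapoor, Okonkwo, Chaudhari, Takahashi, Abara, Greco.

Kapoor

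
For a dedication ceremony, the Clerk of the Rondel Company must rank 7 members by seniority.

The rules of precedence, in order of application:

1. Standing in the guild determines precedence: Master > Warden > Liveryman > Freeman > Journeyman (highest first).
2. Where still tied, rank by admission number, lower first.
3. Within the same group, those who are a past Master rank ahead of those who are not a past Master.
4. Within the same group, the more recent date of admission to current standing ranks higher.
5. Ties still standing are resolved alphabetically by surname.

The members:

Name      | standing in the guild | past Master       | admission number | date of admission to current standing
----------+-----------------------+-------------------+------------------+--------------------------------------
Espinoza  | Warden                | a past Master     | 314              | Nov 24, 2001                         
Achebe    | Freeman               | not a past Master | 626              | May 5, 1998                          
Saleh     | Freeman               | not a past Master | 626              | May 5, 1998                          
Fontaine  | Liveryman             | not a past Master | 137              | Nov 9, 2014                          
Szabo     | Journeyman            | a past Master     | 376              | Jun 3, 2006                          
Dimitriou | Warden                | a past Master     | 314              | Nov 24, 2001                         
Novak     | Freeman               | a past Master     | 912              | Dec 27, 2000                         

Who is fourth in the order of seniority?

Achebe

By standing in the guild: Dimitriou and Espinoza (Warden); then Fontaine (Liveryman); then Achebe, Saleh and Novak (Freeman); then Szabo (Journeyman).
Dimitriou and Espinoza both have admission number 314, so the next rule applies.
Dimitriou and Espinoza are each a past Master, so the next rule applies.
Dimitriou and Espinoza both have date of admission to current standing Nov 24, 2001, so the next rule applies.
Among Dimitriou and Espinoza, alphabetically by surname: Dimitriou before Espinoza.
Among Achebe, Saleh and Novak, by admission number (lower first): Achebe and Saleh (626) before Novak (912).
Achebe and Saleh are each not a past Master, so the next rule applies.
Achebe and Saleh both have date of admission to current standing May 5, 1998, so the next rule applies.
Among Achebe and Saleh, alphabetically by surname: Achebe before Saleh.
Order: Dimitriou, Espinoza, Fontaine, Achebe, Saleh, Novak, Szabo.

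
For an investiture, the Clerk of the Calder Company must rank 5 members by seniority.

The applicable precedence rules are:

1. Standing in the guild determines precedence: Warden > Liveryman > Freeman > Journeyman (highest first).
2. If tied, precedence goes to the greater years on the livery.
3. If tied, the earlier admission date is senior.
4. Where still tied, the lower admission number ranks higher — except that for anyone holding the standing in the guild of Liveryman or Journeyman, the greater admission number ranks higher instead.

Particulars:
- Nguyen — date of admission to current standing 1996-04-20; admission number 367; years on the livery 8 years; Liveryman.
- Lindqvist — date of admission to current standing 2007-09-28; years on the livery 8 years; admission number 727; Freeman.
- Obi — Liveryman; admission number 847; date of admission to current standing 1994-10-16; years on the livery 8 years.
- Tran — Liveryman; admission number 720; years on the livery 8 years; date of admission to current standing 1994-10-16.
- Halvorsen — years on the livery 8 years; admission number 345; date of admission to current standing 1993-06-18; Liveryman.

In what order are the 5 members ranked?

Halvorsen, Obi, Tran, Nguyen, Lindqvist

By standing in the guild: Halvorsen, Obi, Tran and Nguyen (Liveryman); then Lindqvist (Freeman).
Halvorsen, Obi, Tran and Nguyen all have years on the livery 8 years, so the next rule applies.
Among Halvorsen, Obi, Tran and Nguyen, by date of admission to current standing (earlier first): Halvorsen (1993-06-18) before Obi and Tran (1994-10-16) before Nguyen (1996-04-20).
Among Obi and Tran, by admission number (higher first) (reversed rule for this group): Obi (847) before Tran (720).
Full order: Halvorsen, Obi, Tran, Nguyen, Lindqvist.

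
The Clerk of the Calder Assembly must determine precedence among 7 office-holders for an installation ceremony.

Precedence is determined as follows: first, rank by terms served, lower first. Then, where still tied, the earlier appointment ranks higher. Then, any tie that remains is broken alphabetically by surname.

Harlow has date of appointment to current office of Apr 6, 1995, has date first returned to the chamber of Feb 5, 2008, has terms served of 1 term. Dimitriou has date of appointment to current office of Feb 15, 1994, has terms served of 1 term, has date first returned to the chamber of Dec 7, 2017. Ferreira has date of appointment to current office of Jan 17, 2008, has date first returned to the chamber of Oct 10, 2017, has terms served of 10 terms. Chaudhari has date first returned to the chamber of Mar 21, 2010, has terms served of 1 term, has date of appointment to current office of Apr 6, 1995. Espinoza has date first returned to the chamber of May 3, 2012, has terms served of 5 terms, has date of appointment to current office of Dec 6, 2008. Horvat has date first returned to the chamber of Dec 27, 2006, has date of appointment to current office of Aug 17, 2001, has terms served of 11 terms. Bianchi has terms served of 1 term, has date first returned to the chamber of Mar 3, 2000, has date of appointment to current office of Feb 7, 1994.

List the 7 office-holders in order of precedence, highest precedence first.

By terms served (lower first): Bianchi, Dimitriou, Chaudhari and Harlow (each 1 term); then Espinoza (5 terms); then Ferreira (10 terms); then Horvat (11 terms).
Among Bianchi, Dimitriou, Chaudhari and Harlow, by date of appointment to current office (earlier first): Bianchi (Feb 7, 1994) before Dimitriou (Feb 15, 1994) before Chaudhari and Harlow (Apr 6, 1995).
Among Chaudhari and Harlow, alphabetically by surname: Chaudhari before Harlow.
Full order: Bianchi, Dimitriou, Chaudhari, Harlow, Espinoza, Ferreira, Horvat.

Bianchi, Dimitriou, Chaudhari, Harlow, Espinoza, Ferreira, Horvat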